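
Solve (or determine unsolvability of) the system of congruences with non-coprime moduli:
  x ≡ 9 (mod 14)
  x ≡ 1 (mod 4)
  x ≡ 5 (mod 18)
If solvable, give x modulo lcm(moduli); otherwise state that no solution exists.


Moduli 14, 4, 18 are not pairwise coprime, so CRT works modulo lcm(m_i) when all pairwise compatibility conditions hold.
Pairwise compatibility: gcd(m_i, m_j) must divide a_i - a_j for every pair.
Merge one congruence at a time:
  Start: x ≡ 9 (mod 14).
  Combine with x ≡ 1 (mod 4): gcd(14, 4) = 2; 1 - 9 = -8, which IS divisible by 2, so compatible.
    Write x = 9 + 14·t and substitute into x ≡ 1 (mod 4): 14·t ≡ 1 − 9 = -8 (mod 4).
    Divide the congruence (and modulus) by g = 2: 7·t ≡ -4 (mod 2).
    Reduce coefficients mod 2: 1·t ≡ 0 (mod 2).
    So t ≡ 0 (mod 2).
    Then x = 9 + 14·0 = 9, valid modulo lcm(14, 4) = 28: x ≡ 9 (mod 28).
  Combine with x ≡ 5 (mod 18): gcd(28, 18) = 2; 5 - 9 = -4, which IS divisible by 2, so compatible.
    Write x = 9 + 28·t and substitute into x ≡ 5 (mod 18): 28·t ≡ 5 − 9 = -4 (mod 18).
    Divide the congruence (and modulus) by g = 2: 14·t ≡ -2 (mod 9).
    Reduce coefficients mod 9: 5·t ≡ 7 (mod 9).
    The inverse of 5 mod 9 is 2 (since 5·2 = 10 = 1·9 + 1), so t ≡ 2·7 = 14 ≡ 5 (mod 9).
    Then x = 9 + 28·5 = 149, valid modulo lcm(28, 18) = 252: x ≡ 149 (mod 252).
Verify: 149 mod 14 = 9, 149 mod 4 = 1, 149 mod 18 = 5.

x ≡ 149 (mod 252).


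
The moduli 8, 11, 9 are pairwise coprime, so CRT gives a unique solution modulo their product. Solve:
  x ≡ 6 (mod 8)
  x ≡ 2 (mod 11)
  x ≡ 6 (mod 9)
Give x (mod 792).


Moduli 8, 11, 9 are pairwise coprime; by CRT there is a unique solution modulo M = 8 · 11 · 9 = 792.
Solve pairwise, accumulating the modulus:
  Start with x ≡ 6 (mod 8).
  Combine with x ≡ 2 (mod 11): since gcd(8, 11) = 1, we get a unique residue mod 88.
    Write x = 6 + 8·t and substitute into x ≡ 2 (mod 11): 8·t ≡ 2 − 6 = -4 (mod 11).
    Reduce coefficients mod 11: 8·t ≡ 7 (mod 11).
    The inverse of 8 mod 11 is 7 (since 8·7 = 56 = 5·11 + 1), so t ≡ 7·7 = 49 ≡ 5 (mod 11).
    Then x = 6 + 8·5 = 46, valid modulo lcm(8, 11) = 88: x ≡ 46 (mod 88).
  Combine with x ≡ 6 (mod 9): since gcd(88, 9) = 1, we get a unique residue mod 792.
    Write x = 46 + 88·t and substitute into x ≡ 6 (mod 9): 88·t ≡ 6 − 46 = -40 (mod 9).
    Reduce coefficients mod 9: 7·t ≡ 5 (mod 9).
    The inverse of 7 mod 9 is 4 (since 7·4 = 28 = 3·9 + 1), so t ≡ 4·5 = 20 ≡ 2 (mod 9).
    Then x = 46 + 88·2 = 222, valid modulo lcm(88, 9) = 792: x ≡ 222 (mod 792).
Verify: 222 mod 8 = 6 ✓, 222 mod 11 = 2 ✓, 222 mod 9 = 6 ✓.

x ≡ 222 (mod 792).


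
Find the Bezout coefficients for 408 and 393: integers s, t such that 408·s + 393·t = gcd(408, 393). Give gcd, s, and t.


Euclidean algorithm on (408, 393) — divide until remainder is 0:
  408 = 1 · 393 + 15
  393 = 26 · 15 + 3
  15 = 5 · 3 + 0
gcd(408, 393) = 3.
Track Bezout coefficients alongside the remainders: start with r₀ = 408 = a·1 + b·0 (s = 1, t = 0) and r₁ = 393 = a·0 + b·1 (s = 0, t = 1); each new remainder r_{k+1} = r_{k-1} − q_k·r_k inherits s_{k+1} = s_{k-1} − q_k·s_k, t_{k+1} = t_{k-1} − q_k·t_k, so r_k = a·s_k + b·t_k at every step:
  q = 1: r = 15, s = 1 − 1·0 = 1, t = 0 − 1·1 = -1  (check: 408·1 + 393·(-1) = 15)
  q = 26: r = 3, s = 0 − 26·1 = -26, t = 1 − 26·(-1) = 27  (check: 408·(-26) + 393·27 = 3)
The row with r = 3 (the gcd) gives the Bezout coefficients s = -26, t = 27.
Result: 408 · (-26) + 393 · (27) = 3.

gcd(408, 393) = 3; s = -26, t = 27 (check: 408·(-26) + 393·27 = 3).


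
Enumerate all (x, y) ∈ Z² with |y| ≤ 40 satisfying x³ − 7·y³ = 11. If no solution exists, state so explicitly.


The equation is x³ - 7y³ = 11. For fixed y, x³ = 7·y³ + 11, so a solution requires the RHS to be a perfect cube.
Strategy: iterate y from -40 to 40, compute RHS = 7·y³ + 11, and check whether it is a (positive or negative) perfect cube.
Check small values of y:
  y = 0: RHS = 11 is not a perfect cube.
  y = 1: RHS = 18 is not a perfect cube.
  y = -1: RHS = 4 is not a perfect cube.
  y = 2: RHS = 67 is not a perfect cube.
  y = -2: RHS = -45 is not a perfect cube.
  y = 3: RHS = 200 is not a perfect cube.
  y = -3: RHS = -178 is not a perfect cube.
Continuing the search up to |y| = 40 finds no solutions either.
No (x, y) in the scanned range satisfies the equation.

No integer solutions with |y| ≤ 40.


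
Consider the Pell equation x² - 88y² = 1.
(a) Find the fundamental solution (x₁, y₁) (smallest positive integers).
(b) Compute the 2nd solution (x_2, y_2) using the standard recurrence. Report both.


Step 1: Find the fundamental solution (x₁, y₁) of x² - 88y² = 1.
  Expand √88 as a continued fraction. a₀ = ⌊√88⌋ = 9; iterate m_{k+1} = d_k·a_k − m_k, d_{k+1} = (88 − m_{k+1}²)/d_k, a_{k+1} = ⌊(a₀ + m_{k+1})/d_{k+1}⌋ (starting m₀ = 0, d₀ = 1), with convergents p_k = a_k·p_{k-1} + p_{k-2}, q_k = a_k·q_{k-1} + q_{k-2} (p₋₁ = 1, q₋₁ = 0):
  k = 0: a₀ = 9; p₀/q₀ = 9/1; p₀² − 88·q₀² = 81 − 88 = -7.
  k = 1: m = 9, d = 7, a = ⌊(9 + 9)/7⌋ = 2; p/q = (2·9 + 1)/(2·1 + 0) = 19/2; p² − 88·q² = 361 − 352 = 9.
  k = 2: m = 5, d = 9, a = ⌊(9 + 5)/9⌋ = 1; p/q = (1·19 + 9)/(1·2 + 1) = 28/3; p² − 88·q² = 784 − 792 = -8.
  k = 3: m = 4, d = 8, a = ⌊(9 + 4)/8⌋ = 1; p/q = (1·28 + 19)/(1·3 + 2) = 47/5; p² − 88·q² = 2209 − 2200 = 9.
  k = 4: m = 4, d = 9, a = ⌊(9 + 4)/9⌋ = 1; p/q = (1·47 + 28)/(1·5 + 3) = 75/8; p² − 88·q² = 5625 − 5632 = -7.
  k = 5: m = 5, d = 7, a = ⌊(9 + 5)/7⌋ = 2; p/q = (2·75 + 47)/(2·8 + 5) = 197/21; p² − 88·q² = 38809 − 38808 = 1.
  The first convergent with p² − 88·q² = 1 gives the fundamental solution (x₁, y₁) = (197, 21).
Step 2: Apply the recurrence (x_{n+1}, y_{n+1}) = (x₁x_n + 88y₁y_n, x₁y_n + y₁x_n) repeatedly.
  From (x_1, y_1) = (197, 21): x_2 = 197·197 + 88·21·21 = 77617; y_2 = 197·21 + 21·197 = 8274.
Step 3: Verify x_2² - 88·y_2² = 6024398689 - 6024398688 = 1 (should be 1). ✓

(x_1, y_1) = (197, 21); (x_2, y_2) = (77617, 8274).


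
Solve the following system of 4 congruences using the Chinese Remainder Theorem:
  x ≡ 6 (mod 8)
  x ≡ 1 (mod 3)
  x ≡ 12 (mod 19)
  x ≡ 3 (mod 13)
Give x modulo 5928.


Product of moduli M = 8 · 3 · 19 · 13 = 5928.
Merge one congruence at a time:
  Start: x ≡ 6 (mod 8).
  Combine with x ≡ 1 (mod 3); new modulus lcm = 24.
    Write x = 6 + 8·t and substitute into x ≡ 1 (mod 3): 8·t ≡ 1 − 6 = -5 (mod 3).
    Reduce coefficients mod 3: 2·t ≡ 1 (mod 3).
    The inverse of 2 mod 3 is 2 (since 2·2 = 4 = 1·3 + 1), so t ≡ 2·1 = 2 ≡ 2 (mod 3).
    Then x = 6 + 8·2 = 22, valid modulo lcm(8, 3) = 24: x ≡ 22 (mod 24).
  Combine with x ≡ 12 (mod 19); new modulus lcm = 456.
    Write x = 22 + 24·t and substitute into x ≡ 12 (mod 19): 24·t ≡ 12 − 22 = -10 (mod 19).
    Reduce coefficients mod 19: 5·t ≡ 9 (mod 19).
    The inverse of 5 mod 19 is 4 (since 5·4 = 20 = 1·19 + 1), so t ≡ 4·9 = 36 ≡ 17 (mod 19).
    Then x = 22 + 24·17 = 430, valid modulo lcm(24, 19) = 456: x ≡ 430 (mod 456).
  Combine with x ≡ 3 (mod 13); new modulus lcm = 5928.
    Write x = 430 + 456·t and substitute into x ≡ 3 (mod 13): 456·t ≡ 3 − 430 = -427 (mod 13).
    Reduce coefficients mod 13: 1·t ≡ 2 (mod 13).
    So t ≡ 2 (mod 13).
    Then x = 430 + 456·2 = 1342, valid modulo lcm(456, 13) = 5928: x ≡ 1342 (mod 5928).
Verify against each original: 1342 mod 8 = 6, 1342 mod 3 = 1, 1342 mod 19 = 12, 1342 mod 13 = 3.

x ≡ 1342 (mod 5928).


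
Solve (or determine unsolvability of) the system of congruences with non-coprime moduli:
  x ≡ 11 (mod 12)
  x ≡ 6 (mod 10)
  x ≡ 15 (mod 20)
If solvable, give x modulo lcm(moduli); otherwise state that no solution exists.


Moduli 12, 10, 20 are not pairwise coprime, so CRT works modulo lcm(m_i) when all pairwise compatibility conditions hold.
Pairwise compatibility: gcd(m_i, m_j) must divide a_i - a_j for every pair.
Merge one congruence at a time:
  Start: x ≡ 11 (mod 12).
  Combine with x ≡ 6 (mod 10): gcd(12, 10) = 2, and 6 - 11 = -5 is NOT divisible by 2.
    ⇒ system is inconsistent (no integer solution).

No solution (the system is inconsistent).


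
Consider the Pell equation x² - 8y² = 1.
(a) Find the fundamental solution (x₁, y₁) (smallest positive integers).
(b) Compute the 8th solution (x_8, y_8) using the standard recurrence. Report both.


Step 1: Find the fundamental solution (x₁, y₁) of x² - 8y² = 1.
  Expand √8 as a continued fraction. a₀ = ⌊√8⌋ = 2; iterate m_{k+1} = d_k·a_k − m_k, d_{k+1} = (8 − m_{k+1}²)/d_k, a_{k+1} = ⌊(a₀ + m_{k+1})/d_{k+1}⌋ (starting m₀ = 0, d₀ = 1), with convergents p_k = a_k·p_{k-1} + p_{k-2}, q_k = a_k·q_{k-1} + q_{k-2} (p₋₁ = 1, q₋₁ = 0):
  k = 0: a₀ = 2; p₀/q₀ = 2/1; p₀² − 8·q₀² = 4 − 8 = -4.
  k = 1: m = 2, d = 4, a = ⌊(2 + 2)/4⌋ = 1; p/q = (1·2 + 1)/(1·1 + 0) = 3/1; p² − 8·q² = 9 − 8 = 1.
  The first convergent with p² − 8·q² = 1 gives the fundamental solution (x₁, y₁) = (3, 1).
Step 2: Apply the recurrence (x_{n+1}, y_{n+1}) = (x₁x_n + 8y₁y_n, x₁y_n + y₁x_n) repeatedly.
  From (x_1, y_1) = (3, 1): x_2 = 3·3 + 8·1·1 = 17; y_2 = 3·1 + 1·3 = 6.
  From (x_2, y_2) = (17, 6): x_3 = 3·17 + 8·1·6 = 99; y_3 = 3·6 + 1·17 = 35.
  From (x_3, y_3) = (99, 35): x_4 = 3·99 + 8·1·35 = 577; y_4 = 3·35 + 1·99 = 204.
  From (x_4, y_4) = (577, 204): x_5 = 3·577 + 8·1·204 = 3363; y_5 = 3·204 + 1·577 = 1189.
  From (x_5, y_5) = (3363, 1189): x_6 = 3·3363 + 8·1·1189 = 19601; y_6 = 3·1189 + 1·3363 = 6930.
  From (x_6, y_6) = (19601, 6930): x_7 = 3·19601 + 8·1·6930 = 114243; y_7 = 3·6930 + 1·19601 = 40391.
  From (x_7, y_7) = (114243, 40391): x_8 = 3·114243 + 8·1·40391 = 665857; y_8 = 3·40391 + 1·114243 = 235416.
Step 3: Verify x_8² - 8·y_8² = 443365544449 - 443365544448 = 1 (should be 1). ✓

(x_1, y_1) = (3, 1); (x_8, y_8) = (665857, 235416).


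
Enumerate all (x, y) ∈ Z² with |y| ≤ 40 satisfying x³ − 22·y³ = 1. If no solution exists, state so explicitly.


The equation is x³ - 22y³ = 1. For fixed y, x³ = 22·y³ + 1, so a solution requires the RHS to be a perfect cube.
Strategy: iterate y from -40 to 40, compute RHS = 22·y³ + 1, and check whether it is a (positive or negative) perfect cube.
Check small values of y:
  y = 0: RHS = 1 = (1)³ ⇒ x = 1 works.
  y = 1: RHS = 23 is not a perfect cube.
  y = -1: RHS = -21 is not a perfect cube.
  y = 2: RHS = 177 is not a perfect cube.
  y = -2: RHS = -175 is not a perfect cube.
  y = 3: RHS = 595 is not a perfect cube.
  y = -3: RHS = -593 is not a perfect cube.
Continuing the search up to |y| = 40 finds no further solutions beyond those listed.
Collected solutions: (1, 0).

Solutions (with |y| ≤ 40): (1, 0).


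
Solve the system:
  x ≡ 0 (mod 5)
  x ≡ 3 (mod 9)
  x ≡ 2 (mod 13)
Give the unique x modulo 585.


Moduli 5, 9, 13 are pairwise coprime; by CRT there is a unique solution modulo M = 5 · 9 · 13 = 585.
Solve pairwise, accumulating the modulus:
  Start with x ≡ 0 (mod 5).
  Combine with x ≡ 3 (mod 9): since gcd(5, 9) = 1, we get a unique residue mod 45.
    Write x = 0 + 5·t and substitute into x ≡ 3 (mod 9): 5·t ≡ 3 − 0 = 3 (mod 9).
    The inverse of 5 mod 9 is 2 (since 5·2 = 10 = 1·9 + 1), so t ≡ 2·3 = 6 ≡ 6 (mod 9).
    Then x = 0 + 5·6 = 30, valid modulo lcm(5, 9) = 45: x ≡ 30 (mod 45).
  Combine with x ≡ 2 (mod 13): since gcd(45, 13) = 1, we get a unique residue mod 585.
    Write x = 30 + 45·t and substitute into x ≡ 2 (mod 13): 45·t ≡ 2 − 30 = -28 (mod 13).
    Reduce coefficients mod 13: 6·t ≡ 11 (mod 13).
    The inverse of 6 mod 13 is 11 (since 6·11 = 66 = 5·13 + 1), so t ≡ 11·11 = 121 ≡ 4 (mod 13).
    Then x = 30 + 45·4 = 210, valid modulo lcm(45, 13) = 585: x ≡ 210 (mod 585).
Verify: 210 mod 5 = 0 ✓, 210 mod 9 = 3 ✓, 210 mod 13 = 2 ✓.

x ≡ 210 (mod 585).


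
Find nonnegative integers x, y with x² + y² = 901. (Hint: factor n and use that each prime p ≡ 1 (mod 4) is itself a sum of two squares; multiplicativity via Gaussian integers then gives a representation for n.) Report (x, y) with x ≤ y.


Step 1: Factor n = 901 = 17 · 53.
Step 2: Check the mod-4 condition on each prime factor: 17 ≡ 1 (mod 4), exponent 1; 53 ≡ 1 (mod 4), exponent 1.
All primes ≡ 3 (mod 4) appear to even exponent (or don't appear), so by the two-squares theorem n IS expressible as a sum of two squares.
Step 3: Build a representation. Here n = 17 · 53 is a product of primes ≡ 1 (mod 4). Each prime p ≡ 1 (mod 4) is itself a sum of two squares; find a² by testing p − a² for a perfect square:
  17: 17 − 1² = 16 = 4² ⇒ 17 = 1² + 4².
  53: 53 − 1² = 52, 53 − 2² = 49 = 7² ⇒ 53 = 2² + 7².
  Combine using the Brahmagupta–Fibonacci identity (a² + b²)(c² + d²) = (ac − bd)² + (ad + bc)² = (ac + bd)² + (ad − bc)²:
  17 · 53 = 901: from (1² + 4²)(2² + 7²), take (1·2 − 4·7, 1·7 + 4·2) = (2 − 28, 7 + 8) = (-26, 15); dropping signs (only squares matter) gives (26, 15); check 26² + 15² = 676 + 225 = 901 ✓.
Step 4: Order so x ≤ y and verify: 15² + 26² = 225 + 676 = 901 = n. ✓

n = 901 = 15² + 26² (one valid representation with x ≤ y).


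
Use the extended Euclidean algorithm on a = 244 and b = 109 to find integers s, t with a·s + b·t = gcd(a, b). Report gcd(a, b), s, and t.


Euclidean algorithm on (244, 109) — divide until remainder is 0:
  244 = 2 · 109 + 26
  109 = 4 · 26 + 5
  26 = 5 · 5 + 1
  5 = 5 · 1 + 0
gcd(244, 109) = 1.
Track Bezout coefficients alongside the remainders: start with r₀ = 244 = a·1 + b·0 (s = 1, t = 0) and r₁ = 109 = a·0 + b·1 (s = 0, t = 1); each new remainder r_{k+1} = r_{k-1} − q_k·r_k inherits s_{k+1} = s_{k-1} − q_k·s_k, t_{k+1} = t_{k-1} − q_k·t_k, so r_k = a·s_k + b·t_k at every step:
  q = 2: r = 26, s = 1 − 2·0 = 1, t = 0 − 2·1 = -2  (check: 244·1 + 109·(-2) = 26)
  q = 4: r = 5, s = 0 − 4·1 = -4, t = 1 − 4·(-2) = 9  (check: 244·(-4) + 109·9 = 5)
  q = 5: r = 1, s = 1 − 5·(-4) = 21, t = -2 − 5·9 = -47  (check: 244·21 + 109·(-47) = 1)
The row with r = 1 (the gcd) gives the Bezout coefficients s = 21, t = -47.
Result: 244 · (21) + 109 · (-47) = 1.

gcd(244, 109) = 1; s = 21, t = -47 (check: 244·21 + 109·(-47) = 1).


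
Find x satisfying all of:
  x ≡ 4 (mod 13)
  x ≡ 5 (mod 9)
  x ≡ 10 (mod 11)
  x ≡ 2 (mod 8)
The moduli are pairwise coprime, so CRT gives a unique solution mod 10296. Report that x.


Product of moduli M = 13 · 9 · 11 · 8 = 10296.
Merge one congruence at a time:
  Start: x ≡ 4 (mod 13).
  Combine with x ≡ 5 (mod 9); new modulus lcm = 117.
    Write x = 4 + 13·t and substitute into x ≡ 5 (mod 9): 13·t ≡ 5 − 4 = 1 (mod 9).
    Reduce coefficients mod 9: 4·t ≡ 1 (mod 9).
    The inverse of 4 mod 9 is 7 (since 4·7 = 28 = 3·9 + 1), so t ≡ 7·1 = 7 ≡ 7 (mod 9).
    Then x = 4 + 13·7 = 95, valid modulo lcm(13, 9) = 117: x ≡ 95 (mod 117).
  Combine with x ≡ 10 (mod 11); new modulus lcm = 1287.
    Write x = 95 + 117·t and substitute into x ≡ 10 (mod 11): 117·t ≡ 10 − 95 = -85 (mod 11).
    Reduce coefficients mod 11: 7·t ≡ 3 (mod 11).
    The inverse of 7 mod 11 is 8 (since 7·8 = 56 = 5·11 + 1), so t ≡ 8·3 = 24 ≡ 2 (mod 11).
    Then x = 95 + 117·2 = 329, valid modulo lcm(117, 11) = 1287: x ≡ 329 (mod 1287).
  Combine with x ≡ 2 (mod 8); new modulus lcm = 10296.
    Write x = 329 + 1287·t and substitute into x ≡ 2 (mod 8): 1287·t ≡ 2 − 329 = -327 (mod 8).
    Reduce coefficients mod 8: 7·t ≡ 1 (mod 8).
    The inverse of 7 mod 8 is 7 (since 7·7 = 49 = 6·8 + 1), so t ≡ 7·1 = 7 ≡ 7 (mod 8).
    Then x = 329 + 1287·7 = 9338, valid modulo lcm(1287, 8) = 10296: x ≡ 9338 (mod 10296).
Verify against each original: 9338 mod 13 = 4, 9338 mod 9 = 5, 9338 mod 11 = 10, 9338 mod 8 = 2.

x ≡ 9338 (mod 10296).


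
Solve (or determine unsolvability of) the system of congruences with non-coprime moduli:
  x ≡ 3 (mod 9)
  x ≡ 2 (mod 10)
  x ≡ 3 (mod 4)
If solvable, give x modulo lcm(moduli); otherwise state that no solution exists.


Moduli 9, 10, 4 are not pairwise coprime, so CRT works modulo lcm(m_i) when all pairwise compatibility conditions hold.
Pairwise compatibility: gcd(m_i, m_j) must divide a_i - a_j for every pair.
Merge one congruence at a time:
  Start: x ≡ 3 (mod 9).
  Combine with x ≡ 2 (mod 10): gcd(9, 10) = 1; 2 - 3 = -1, which IS divisible by 1, so compatible.
    Write x = 3 + 9·t and substitute into x ≡ 2 (mod 10): 9·t ≡ 2 − 3 = -1 (mod 10).
    Reduce coefficients mod 10: 9·t ≡ 9 (mod 10).
    The inverse of 9 mod 10 is 9 (since 9·9 = 81 = 8·10 + 1), so t ≡ 9·9 = 81 ≡ 1 (mod 10).
    Then x = 3 + 9·1 = 12, valid modulo lcm(9, 10) = 90: x ≡ 12 (mod 90).
  Combine with x ≡ 3 (mod 4): gcd(90, 4) = 2, and 3 - 12 = -9 is NOT divisible by 2.
    ⇒ system is inconsistent (no integer solution).

No solution (the system is inconsistent).


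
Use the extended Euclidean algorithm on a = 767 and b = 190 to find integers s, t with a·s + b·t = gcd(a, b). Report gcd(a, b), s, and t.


Euclidean algorithm on (767, 190) — divide until remainder is 0:
  767 = 4 · 190 + 7
  190 = 27 · 7 + 1
  7 = 7 · 1 + 0
gcd(767, 190) = 1.
Track Bezout coefficients alongside the remainders: start with r₀ = 767 = a·1 + b·0 (s = 1, t = 0) and r₁ = 190 = a·0 + b·1 (s = 0, t = 1); each new remainder r_{k+1} = r_{k-1} − q_k·r_k inherits s_{k+1} = s_{k-1} − q_k·s_k, t_{k+1} = t_{k-1} − q_k·t_k, so r_k = a·s_k + b·t_k at every step:
  q = 4: r = 7, s = 1 − 4·0 = 1, t = 0 − 4·1 = -4  (check: 767·1 + 190·(-4) = 7)
  q = 27: r = 1, s = 0 − 27·1 = -27, t = 1 − 27·(-4) = 109  (check: 767·(-27) + 190·109 = 1)
The row with r = 1 (the gcd) gives the Bezout coefficients s = -27, t = 109.
Result: 767 · (-27) + 190 · (109) = 1.

gcd(767, 190) = 1; s = -27, t = 109 (check: 767·(-27) + 190·109 = 1).


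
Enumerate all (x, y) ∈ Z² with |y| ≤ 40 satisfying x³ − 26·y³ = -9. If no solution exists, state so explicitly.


The equation is x³ - 26y³ = -9. For fixed y, x³ = 26·y³ − 9, so a solution requires the RHS to be a perfect cube.
Strategy: iterate y from -40 to 40, compute RHS = 26·y³ − 9, and check whether it is a (positive or negative) perfect cube.
Check small values of y:
  y = 0: RHS = -9 is not a perfect cube.
  y = 1: RHS = 17 is not a perfect cube.
  y = -1: RHS = -35 is not a perfect cube.
  y = 2: RHS = 199 is not a perfect cube.
  y = -2: RHS = -217 is not a perfect cube.
  y = 3: RHS = 693 is not a perfect cube.
  y = -3: RHS = -711 is not a perfect cube.
Continuing the search up to |y| = 40 finds no solutions either.
No (x, y) in the scanned range satisfies the equation.

No integer solutions with |y| ≤ 40.


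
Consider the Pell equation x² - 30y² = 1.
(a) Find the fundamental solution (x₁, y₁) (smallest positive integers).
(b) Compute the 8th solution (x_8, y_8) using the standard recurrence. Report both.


Step 1: Find the fundamental solution (x₁, y₁) of x² - 30y² = 1.
  Expand √30 as a continued fraction. a₀ = ⌊√30⌋ = 5; iterate m_{k+1} = d_k·a_k − m_k, d_{k+1} = (30 − m_{k+1}²)/d_k, a_{k+1} = ⌊(a₀ + m_{k+1})/d_{k+1}⌋ (starting m₀ = 0, d₀ = 1), with convergents p_k = a_k·p_{k-1} + p_{k-2}, q_k = a_k·q_{k-1} + q_{k-2} (p₋₁ = 1, q₋₁ = 0):
  k = 0: a₀ = 5; p₀/q₀ = 5/1; p₀² − 30·q₀² = 25 − 30 = -5.
  k = 1: m = 5, d = 5, a = ⌊(5 + 5)/5⌋ = 2; p/q = (2·5 + 1)/(2·1 + 0) = 11/2; p² − 30·q² = 121 − 120 = 1.
  The first convergent with p² − 30·q² = 1 gives the fundamental solution (x₁, y₁) = (11, 2).
Step 2: Apply the recurrence (x_{n+1}, y_{n+1}) = (x₁x_n + 30y₁y_n, x₁y_n + y₁x_n) repeatedly.
  From (x_1, y_1) = (11, 2): x_2 = 11·11 + 30·2·2 = 241; y_2 = 11·2 + 2·11 = 44.
  From (x_2, y_2) = (241, 44): x_3 = 11·241 + 30·2·44 = 5291; y_3 = 11·44 + 2·241 = 966.
  From (x_3, y_3) = (5291, 966): x_4 = 11·5291 + 30·2·966 = 116161; y_4 = 11·966 + 2·5291 = 21208.
  From (x_4, y_4) = (116161, 21208): x_5 = 11·116161 + 30·2·21208 = 2550251; y_5 = 11·21208 + 2·116161 = 465610.
  From (x_5, y_5) = (2550251, 465610): x_6 = 11·2550251 + 30·2·465610 = 55989361; y_6 = 11·465610 + 2·2550251 = 10222212.
  From (x_6, y_6) = (55989361, 10222212): x_7 = 11·55989361 + 30·2·10222212 = 1229215691; y_7 = 11·10222212 + 2·55989361 = 224423054.
  From (x_7, y_7) = (1229215691, 224423054): x_8 = 11·1229215691 + 30·2·224423054 = 26986755841; y_8 = 11·224423054 + 2·1229215691 = 4927084976.
Step 3: Verify x_8² - 30·y_8² = 728284990821747617281 - 728284990821747617280 = 1 (should be 1). ✓

(x_1, y_1) = (11, 2); (x_8, y_8) = (26986755841, 4927084976).


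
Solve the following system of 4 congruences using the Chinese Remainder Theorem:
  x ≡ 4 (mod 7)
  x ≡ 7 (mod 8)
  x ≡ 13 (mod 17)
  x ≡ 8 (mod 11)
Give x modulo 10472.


Product of moduli M = 7 · 8 · 17 · 11 = 10472.
Merge one congruence at a time:
  Start: x ≡ 4 (mod 7).
  Combine with x ≡ 7 (mod 8); new modulus lcm = 56.
    Write x = 4 + 7·t and substitute into x ≡ 7 (mod 8): 7·t ≡ 7 − 4 = 3 (mod 8).
    The inverse of 7 mod 8 is 7 (since 7·7 = 49 = 6·8 + 1), so t ≡ 7·3 = 21 ≡ 5 (mod 8).
    Then x = 4 + 7·5 = 39, valid modulo lcm(7, 8) = 56: x ≡ 39 (mod 56).
  Combine with x ≡ 13 (mod 17); new modulus lcm = 952.
    Write x = 39 + 56·t and substitute into x ≡ 13 (mod 17): 56·t ≡ 13 − 39 = -26 (mod 17).
    Reduce coefficients mod 17: 5·t ≡ 8 (mod 17).
    The inverse of 5 mod 17 is 7 (since 5·7 = 35 = 2·17 + 1), so t ≡ 7·8 = 56 ≡ 5 (mod 17).
    Then x = 39 + 56·5 = 319, valid modulo lcm(56, 17) = 952: x ≡ 319 (mod 952).
  Combine with x ≡ 8 (mod 11); new modulus lcm = 10472.
    Write x = 319 + 952·t and substitute into x ≡ 8 (mod 11): 952·t ≡ 8 − 319 = -311 (mod 11).
    Reduce coefficients mod 11: 6·t ≡ 8 (mod 11).
    The inverse of 6 mod 11 is 2 (since 6·2 = 12 = 1·11 + 1), so t ≡ 2·8 = 16 ≡ 5 (mod 11).
    Then x = 319 + 952·5 = 5079, valid modulo lcm(952, 11) = 10472: x ≡ 5079 (mod 10472).
Verify against each original: 5079 mod 7 = 4, 5079 mod 8 = 7, 5079 mod 17 = 13, 5079 mod 11 = 8.

x ≡ 5079 (mod 10472).


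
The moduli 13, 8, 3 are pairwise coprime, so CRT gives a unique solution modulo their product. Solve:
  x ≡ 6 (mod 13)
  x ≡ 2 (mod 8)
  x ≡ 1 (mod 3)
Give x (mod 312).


Moduli 13, 8, 3 are pairwise coprime; by CRT there is a unique solution modulo M = 13 · 8 · 3 = 312.
Solve pairwise, accumulating the modulus:
  Start with x ≡ 6 (mod 13).
  Combine with x ≡ 2 (mod 8): since gcd(13, 8) = 1, we get a unique residue mod 104.
    Write x = 6 + 13·t and substitute into x ≡ 2 (mod 8): 13·t ≡ 2 − 6 = -4 (mod 8).
    Reduce coefficients mod 8: 5·t ≡ 4 (mod 8).
    The inverse of 5 mod 8 is 5 (since 5·5 = 25 = 3·8 + 1), so t ≡ 5·4 = 20 ≡ 4 (mod 8).
    Then x = 6 + 13·4 = 58, valid modulo lcm(13, 8) = 104: x ≡ 58 (mod 104).
  Combine with x ≡ 1 (mod 3): since gcd(104, 3) = 1, we get a unique residue mod 312.
    Write x = 58 + 104·t and substitute into x ≡ 1 (mod 3): 104·t ≡ 1 − 58 = -57 (mod 3).
    Reduce coefficients mod 3: 2·t ≡ 0 (mod 3).
    The inverse of 2 mod 3 is 2 (since 2·2 = 4 = 1·3 + 1), so t ≡ 2·0 = 0 ≡ 0 (mod 3).
    Then x = 58 + 104·0 = 58, valid modulo lcm(104, 3) = 312: x ≡ 58 (mod 312).
Verify: 58 mod 13 = 6 ✓, 58 mod 8 = 2 ✓, 58 mod 3 = 1 ✓.

x ≡ 58 (mod 312).


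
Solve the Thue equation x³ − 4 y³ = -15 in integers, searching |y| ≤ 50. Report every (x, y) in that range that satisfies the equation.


The equation is x³ - 4y³ = -15. For fixed y, x³ = 4·y³ − 15, so a solution requires the RHS to be a perfect cube.
Strategy: iterate y from -50 to 50, compute RHS = 4·y³ − 15, and check whether it is a (positive or negative) perfect cube.
Check small values of y:
  y = 0: RHS = -15 is not a perfect cube.
  y = 1: RHS = -11 is not a perfect cube.
  y = -1: RHS = -19 is not a perfect cube.
  y = 2: RHS = 17 is not a perfect cube.
  y = -2: RHS = -47 is not a perfect cube.
  y = 3: RHS = 93 is not a perfect cube.
  y = -3: RHS = -123 is not a perfect cube.
Continuing the search up to |y| = 50 finds no solutions either.
No (x, y) in the scanned range satisfies the equation.

No integer solutions with |y| ≤ 50.


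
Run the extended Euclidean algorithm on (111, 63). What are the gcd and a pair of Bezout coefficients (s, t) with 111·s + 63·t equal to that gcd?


Euclidean algorithm on (111, 63) — divide until remainder is 0:
  111 = 1 · 63 + 48
  63 = 1 · 48 + 15
  48 = 3 · 15 + 3
  15 = 5 · 3 + 0
gcd(111, 63) = 3.
Track Bezout coefficients alongside the remainders: start with r₀ = 111 = a·1 + b·0 (s = 1, t = 0) and r₁ = 63 = a·0 + b·1 (s = 0, t = 1); each new remainder r_{k+1} = r_{k-1} − q_k·r_k inherits s_{k+1} = s_{k-1} − q_k·s_k, t_{k+1} = t_{k-1} − q_k·t_k, so r_k = a·s_k + b·t_k at every step:
  q = 1: r = 48, s = 1 − 1·0 = 1, t = 0 − 1·1 = -1  (check: 111·1 + 63·(-1) = 48)
  q = 1: r = 15, s = 0 − 1·1 = -1, t = 1 − 1·(-1) = 2  (check: 111·(-1) + 63·2 = 15)
  q = 3: r = 3, s = 1 − 3·(-1) = 4, t = -1 − 3·2 = -7  (check: 111·4 + 63·(-7) = 3)
The row with r = 3 (the gcd) gives the Bezout coefficients s = 4, t = -7.
Result: 111 · (4) + 63 · (-7) = 3.

gcd(111, 63) = 3; s = 4, t = -7 (check: 111·4 + 63·(-7) = 3).


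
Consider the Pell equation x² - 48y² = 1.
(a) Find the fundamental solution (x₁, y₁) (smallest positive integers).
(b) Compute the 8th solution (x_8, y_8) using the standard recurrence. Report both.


Step 1: Find the fundamental solution (x₁, y₁) of x² - 48y² = 1.
  Expand √48 as a continued fraction. a₀ = ⌊√48⌋ = 6; iterate m_{k+1} = d_k·a_k − m_k, d_{k+1} = (48 − m_{k+1}²)/d_k, a_{k+1} = ⌊(a₀ + m_{k+1})/d_{k+1}⌋ (starting m₀ = 0, d₀ = 1), with convergents p_k = a_k·p_{k-1} + p_{k-2}, q_k = a_k·q_{k-1} + q_{k-2} (p₋₁ = 1, q₋₁ = 0):
  k = 0: a₀ = 6; p₀/q₀ = 6/1; p₀² − 48·q₀² = 36 − 48 = -12.
  k = 1: m = 6, d = 12, a = ⌊(6 + 6)/12⌋ = 1; p/q = (1·6 + 1)/(1·1 + 0) = 7/1; p² − 48·q² = 49 − 48 = 1.
  The first convergent with p² − 48·q² = 1 gives the fundamental solution (x₁, y₁) = (7, 1).
Step 2: Apply the recurrence (x_{n+1}, y_{n+1}) = (x₁x_n + 48y₁y_n, x₁y_n + y₁x_n) repeatedly.
  From (x_1, y_1) = (7, 1): x_2 = 7·7 + 48·1·1 = 97; y_2 = 7·1 + 1·7 = 14.
  From (x_2, y_2) = (97, 14): x_3 = 7·97 + 48·1·14 = 1351; y_3 = 7·14 + 1·97 = 195.
  From (x_3, y_3) = (1351, 195): x_4 = 7·1351 + 48·1·195 = 18817; y_4 = 7·195 + 1·1351 = 2716.
  From (x_4, y_4) = (18817, 2716): x_5 = 7·18817 + 48·1·2716 = 262087; y_5 = 7·2716 + 1·18817 = 37829.
  From (x_5, y_5) = (262087, 37829): x_6 = 7·262087 + 48·1·37829 = 3650401; y_6 = 7·37829 + 1·262087 = 526890.
  From (x_6, y_6) = (3650401, 526890): x_7 = 7·3650401 + 48·1·526890 = 50843527; y_7 = 7·526890 + 1·3650401 = 7338631.
  From (x_7, y_7) = (50843527, 7338631): x_8 = 7·50843527 + 48·1·7338631 = 708158977; y_8 = 7·7338631 + 1·50843527 = 102213944.
Step 3: Verify x_8² - 48·y_8² = 501489136705686529 - 501489136705686528 = 1 (should be 1). ✓

(x_1, y_1) = (7, 1); (x_8, y_8) = (708158977, 102213944).


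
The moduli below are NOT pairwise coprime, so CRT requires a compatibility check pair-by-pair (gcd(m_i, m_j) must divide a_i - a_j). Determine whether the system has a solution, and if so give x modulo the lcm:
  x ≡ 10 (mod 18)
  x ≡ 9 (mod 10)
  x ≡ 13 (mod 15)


Moduli 18, 10, 15 are not pairwise coprime, so CRT works modulo lcm(m_i) when all pairwise compatibility conditions hold.
Pairwise compatibility: gcd(m_i, m_j) must divide a_i - a_j for every pair.
Merge one congruence at a time:
  Start: x ≡ 10 (mod 18).
  Combine with x ≡ 9 (mod 10): gcd(18, 10) = 2, and 9 - 10 = -1 is NOT divisible by 2.
    ⇒ system is inconsistent (no integer solution).

No solution (the system is inconsistent).


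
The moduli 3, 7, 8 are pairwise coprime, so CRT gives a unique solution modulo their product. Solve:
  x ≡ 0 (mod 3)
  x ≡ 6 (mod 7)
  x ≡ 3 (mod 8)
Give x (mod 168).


Moduli 3, 7, 8 are pairwise coprime; by CRT there is a unique solution modulo M = 3 · 7 · 8 = 168.
Solve pairwise, accumulating the modulus:
  Start with x ≡ 0 (mod 3).
  Combine with x ≡ 6 (mod 7): since gcd(3, 7) = 1, we get a unique residue mod 21.
    Write x = 0 + 3·t and substitute into x ≡ 6 (mod 7): 3·t ≡ 6 − 0 = 6 (mod 7).
    The inverse of 3 mod 7 is 5 (since 3·5 = 15 = 2·7 + 1), so t ≡ 5·6 = 30 ≡ 2 (mod 7).
    Then x = 0 + 3·2 = 6, valid modulo lcm(3, 7) = 21: x ≡ 6 (mod 21).
  Combine with x ≡ 3 (mod 8): since gcd(21, 8) = 1, we get a unique residue mod 168.
    Write x = 6 + 21·t and substitute into x ≡ 3 (mod 8): 21·t ≡ 3 − 6 = -3 (mod 8).
    Reduce coefficients mod 8: 5·t ≡ 5 (mod 8).
    The inverse of 5 mod 8 is 5 (since 5·5 = 25 = 3·8 + 1), so t ≡ 5·5 = 25 ≡ 1 (mod 8).
    Then x = 6 + 21·1 = 27, valid modulo lcm(21, 8) = 168: x ≡ 27 (mod 168).
Verify: 27 mod 3 = 0 ✓, 27 mod 7 = 6 ✓, 27 mod 8 = 3 ✓.

x ≡ 27 (mod 168).


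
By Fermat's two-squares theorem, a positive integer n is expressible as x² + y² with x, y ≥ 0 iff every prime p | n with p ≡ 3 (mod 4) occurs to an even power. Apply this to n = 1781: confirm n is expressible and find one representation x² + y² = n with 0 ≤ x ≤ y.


Step 1: Factor n = 1781 = 13 · 137.
Step 2: Check the mod-4 condition on each prime factor: 13 ≡ 1 (mod 4), exponent 1; 137 ≡ 1 (mod 4), exponent 1.
All primes ≡ 3 (mod 4) appear to even exponent (or don't appear), so by the two-squares theorem n IS expressible as a sum of two squares.
Step 3: Build a representation. Here n = 13 · 137 is a product of primes ≡ 1 (mod 4). Each prime p ≡ 1 (mod 4) is itself a sum of two squares; find a² by testing p − a² for a perfect square:
  13: 13 − 1² = 12, 13 − 2² = 9 = 3² ⇒ 13 = 2² + 3².
  137: 137 − 1² = 136, 137 − 2² = 133, 137 − 3² = 128, 137 − 4² = 121 = 11² ⇒ 137 = 4² + 11².
  Combine using the Brahmagupta–Fibonacci identity (a² + b²)(c² + d²) = (ac − bd)² + (ad + bc)² = (ac + bd)² + (ad − bc)²:
  13 · 137 = 1781: from (2² + 3²)(4² + 11²), take (2·4 − 3·11, 2·11 + 3·4) = (8 − 33, 22 + 12) = (-25, 34); dropping signs (only squares matter) gives (25, 34); check 25² + 34² = 625 + 1156 = 1781 ✓.
Step 4: Order so x ≤ y and verify: 25² + 34² = 625 + 1156 = 1781 = n. ✓

n = 1781 = 25² + 34² (one valid representation with x ≤ y).


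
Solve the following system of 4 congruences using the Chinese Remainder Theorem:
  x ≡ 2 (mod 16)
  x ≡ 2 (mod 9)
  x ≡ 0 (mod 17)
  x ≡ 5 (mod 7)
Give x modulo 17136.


Product of moduli M = 16 · 9 · 17 · 7 = 17136.
Merge one congruence at a time:
  Start: x ≡ 2 (mod 16).
  Combine with x ≡ 2 (mod 9); new modulus lcm = 144.
    Write x = 2 + 16·t and substitute into x ≡ 2 (mod 9): 16·t ≡ 2 − 2 = 0 (mod 9).
    Reduce coefficients mod 9: 7·t ≡ 0 (mod 9).
    The inverse of 7 mod 9 is 4 (since 7·4 = 28 = 3·9 + 1), so t ≡ 4·0 = 0 ≡ 0 (mod 9).
    Then x = 2 + 16·0 = 2, valid modulo lcm(16, 9) = 144: x ≡ 2 (mod 144).
  Combine with x ≡ 0 (mod 17); new modulus lcm = 2448.
    Write x = 2 + 144·t and substitute into x ≡ 0 (mod 17): 144·t ≡ 0 − 2 = -2 (mod 17).
    Reduce coefficients mod 17: 8·t ≡ 15 (mod 17).
    The inverse of 8 mod 17 is 15 (since 8·15 = 120 = 7·17 + 1), so t ≡ 15·15 = 225 ≡ 4 (mod 17).
    Then x = 2 + 144·4 = 578, valid modulo lcm(144, 17) = 2448: x ≡ 578 (mod 2448).
  Combine with x ≡ 5 (mod 7); new modulus lcm = 17136.
    Write x = 578 + 2448·t and substitute into x ≡ 5 (mod 7): 2448·t ≡ 5 − 578 = -573 (mod 7).
    Reduce coefficients mod 7: 5·t ≡ 1 (mod 7).
    The inverse of 5 mod 7 is 3 (since 5·3 = 15 = 2·7 + 1), so t ≡ 3·1 = 3 ≡ 3 (mod 7).
    Then x = 578 + 2448·3 = 7922, valid modulo lcm(2448, 7) = 17136: x ≡ 7922 (mod 17136).
Verify against each original: 7922 mod 16 = 2, 7922 mod 9 = 2, 7922 mod 17 = 0, 7922 mod 7 = 5.

x ≡ 7922 (mod 17136).


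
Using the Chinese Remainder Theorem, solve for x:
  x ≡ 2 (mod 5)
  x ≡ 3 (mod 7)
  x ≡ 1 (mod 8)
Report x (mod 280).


Moduli 5, 7, 8 are pairwise coprime; by CRT there is a unique solution modulo M = 5 · 7 · 8 = 280.
Solve pairwise, accumulating the modulus:
  Start with x ≡ 2 (mod 5).
  Combine with x ≡ 3 (mod 7): since gcd(5, 7) = 1, we get a unique residue mod 35.
    Write x = 2 + 5·t and substitute into x ≡ 3 (mod 7): 5·t ≡ 3 − 2 = 1 (mod 7).
    The inverse of 5 mod 7 is 3 (since 5·3 = 15 = 2·7 + 1), so t ≡ 3·1 = 3 ≡ 3 (mod 7).
    Then x = 2 + 5·3 = 17, valid modulo lcm(5, 7) = 35: x ≡ 17 (mod 35).
  Combine with x ≡ 1 (mod 8): since gcd(35, 8) = 1, we get a unique residue mod 280.
    Write x = 17 + 35·t and substitute into x ≡ 1 (mod 8): 35·t ≡ 1 − 17 = -16 (mod 8).
    Reduce coefficients mod 8: 3·t ≡ 0 (mod 8).
    The inverse of 3 mod 8 is 3 (since 3·3 = 9 = 1·8 + 1), so t ≡ 3·0 = 0 ≡ 0 (mod 8).
    Then x = 17 + 35·0 = 17, valid modulo lcm(35, 8) = 280: x ≡ 17 (mod 280).
Verify: 17 mod 5 = 2 ✓, 17 mod 7 = 3 ✓, 17 mod 8 = 1 ✓.

x ≡ 17 (mod 280).


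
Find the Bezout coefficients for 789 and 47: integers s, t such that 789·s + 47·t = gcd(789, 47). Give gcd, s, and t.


Euclidean algorithm on (789, 47) — divide until remainder is 0:
  789 = 16 · 47 + 37
  47 = 1 · 37 + 10
  37 = 3 · 10 + 7
  10 = 1 · 7 + 3
  7 = 2 · 3 + 1
  3 = 3 · 1 + 0
gcd(789, 47) = 1.
Track Bezout coefficients alongside the remainders: start with r₀ = 789 = a·1 + b·0 (s = 1, t = 0) and r₁ = 47 = a·0 + b·1 (s = 0, t = 1); each new remainder r_{k+1} = r_{k-1} − q_k·r_k inherits s_{k+1} = s_{k-1} − q_k·s_k, t_{k+1} = t_{k-1} − q_k·t_k, so r_k = a·s_k + b·t_k at every step:
  q = 16: r = 37, s = 1 − 16·0 = 1, t = 0 − 16·1 = -16  (check: 789·1 + 47·(-16) = 37)
  q = 1: r = 10, s = 0 − 1·1 = -1, t = 1 − 1·(-16) = 17  (check: 789·(-1) + 47·17 = 10)
  q = 3: r = 7, s = 1 − 3·(-1) = 4, t = -16 − 3·17 = -67  (check: 789·4 + 47·(-67) = 7)
  q = 1: r = 3, s = -1 − 1·4 = -5, t = 17 − 1·(-67) = 84  (check: 789·(-5) + 47·84 = 3)
  q = 2: r = 1, s = 4 − 2·(-5) = 14, t = -67 − 2·84 = -235  (check: 789·14 + 47·(-235) = 1)
The row with r = 1 (the gcd) gives the Bezout coefficients s = 14, t = -235.
Result: 789 · (14) + 47 · (-235) = 1.

gcd(789, 47) = 1; s = 14, t = -235 (check: 789·14 + 47·(-235) = 1).


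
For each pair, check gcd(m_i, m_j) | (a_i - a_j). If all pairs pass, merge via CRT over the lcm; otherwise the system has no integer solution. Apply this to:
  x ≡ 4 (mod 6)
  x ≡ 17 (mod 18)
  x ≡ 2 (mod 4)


Moduli 6, 18, 4 are not pairwise coprime, so CRT works modulo lcm(m_i) when all pairwise compatibility conditions hold.
Pairwise compatibility: gcd(m_i, m_j) must divide a_i - a_j for every pair.
Merge one congruence at a time:
  Start: x ≡ 4 (mod 6).
  Combine with x ≡ 17 (mod 18): gcd(6, 18) = 6, and 17 - 4 = 13 is NOT divisible by 6.
    ⇒ system is inconsistent (no integer solution).

No solution (the system is inconsistent).


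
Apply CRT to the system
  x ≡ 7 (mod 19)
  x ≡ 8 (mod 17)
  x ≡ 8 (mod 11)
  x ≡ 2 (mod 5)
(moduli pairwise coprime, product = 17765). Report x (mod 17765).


Product of moduli M = 19 · 17 · 11 · 5 = 17765.
Merge one congruence at a time:
  Start: x ≡ 7 (mod 19).
  Combine with x ≡ 8 (mod 17); new modulus lcm = 323.
    Write x = 7 + 19·t and substitute into x ≡ 8 (mod 17): 19·t ≡ 8 − 7 = 1 (mod 17).
    Reduce coefficients mod 17: 2·t ≡ 1 (mod 17).
    The inverse of 2 mod 17 is 9 (since 2·9 = 18 = 1·17 + 1), so t ≡ 9·1 = 9 ≡ 9 (mod 17).
    Then x = 7 + 19·9 = 178, valid modulo lcm(19, 17) = 323: x ≡ 178 (mod 323).
  Combine with x ≡ 8 (mod 11); new modulus lcm = 3553.
    Write x = 178 + 323·t and substitute into x ≡ 8 (mod 11): 323·t ≡ 8 − 178 = -170 (mod 11).
    Reduce coefficients mod 11: 4·t ≡ 6 (mod 11).
    The inverse of 4 mod 11 is 3 (since 4·3 = 12 = 1·11 + 1), so t ≡ 3·6 = 18 ≡ 7 (mod 11).
    Then x = 178 + 323·7 = 2439, valid modulo lcm(323, 11) = 3553: x ≡ 2439 (mod 3553).
  Combine with x ≡ 2 (mod 5); new modulus lcm = 17765.
    Write x = 2439 + 3553·t and substitute into x ≡ 2 (mod 5): 3553·t ≡ 2 − 2439 = -2437 (mod 5).
    Reduce coefficients mod 5: 3·t ≡ 3 (mod 5).
    The inverse of 3 mod 5 is 2 (since 3·2 = 6 = 1·5 + 1), so t ≡ 2·3 = 6 ≡ 1 (mod 5).
    Then x = 2439 + 3553·1 = 5992, valid modulo lcm(3553, 5) = 17765: x ≡ 5992 (mod 17765).
Verify against each original: 5992 mod 19 = 7, 5992 mod 17 = 8, 5992 mod 11 = 8, 5992 mod 5 = 2.

x ≡ 5992 (mod 17765).


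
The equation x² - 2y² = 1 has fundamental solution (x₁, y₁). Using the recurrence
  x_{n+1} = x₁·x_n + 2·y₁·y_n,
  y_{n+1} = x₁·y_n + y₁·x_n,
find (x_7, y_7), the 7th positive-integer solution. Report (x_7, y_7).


Step 1: Find the fundamental solution (x₁, y₁) of x² - 2y² = 1.
  Expand √2 as a continued fraction. a₀ = ⌊√2⌋ = 1; iterate m_{k+1} = d_k·a_k − m_k, d_{k+1} = (2 − m_{k+1}²)/d_k, a_{k+1} = ⌊(a₀ + m_{k+1})/d_{k+1}⌋ (starting m₀ = 0, d₀ = 1), with convergents p_k = a_k·p_{k-1} + p_{k-2}, q_k = a_k·q_{k-1} + q_{k-2} (p₋₁ = 1, q₋₁ = 0):
  k = 0: a₀ = 1; p₀/q₀ = 1/1; p₀² − 2·q₀² = 1 − 2 = -1.
  k = 1: m = 1, d = 1, a = ⌊(1 + 1)/1⌋ = 2; p/q = (2·1 + 1)/(2·1 + 0) = 3/2; p² − 2·q² = 9 − 8 = 1.
  The first convergent with p² − 2·q² = 1 gives the fundamental solution (x₁, y₁) = (3, 2).
Step 2: Apply the recurrence (x_{n+1}, y_{n+1}) = (x₁x_n + 2y₁y_n, x₁y_n + y₁x_n) repeatedly.
  From (x_1, y_1) = (3, 2): x_2 = 3·3 + 2·2·2 = 17; y_2 = 3·2 + 2·3 = 12.
  From (x_2, y_2) = (17, 12): x_3 = 3·17 + 2·2·12 = 99; y_3 = 3·12 + 2·17 = 70.
  From (x_3, y_3) = (99, 70): x_4 = 3·99 + 2·2·70 = 577; y_4 = 3·70 + 2·99 = 408.
  From (x_4, y_4) = (577, 408): x_5 = 3·577 + 2·2·408 = 3363; y_5 = 3·408 + 2·577 = 2378.
  From (x_5, y_5) = (3363, 2378): x_6 = 3·3363 + 2·2·2378 = 19601; y_6 = 3·2378 + 2·3363 = 13860.
  From (x_6, y_6) = (19601, 13860): x_7 = 3·19601 + 2·2·13860 = 114243; y_7 = 3·13860 + 2·19601 = 80782.
Step 3: Verify x_7² - 2·y_7² = 13051463049 - 13051463048 = 1 (should be 1). ✓

(x_1, y_1) = (3, 2); (x_7, y_7) = (114243, 80782).


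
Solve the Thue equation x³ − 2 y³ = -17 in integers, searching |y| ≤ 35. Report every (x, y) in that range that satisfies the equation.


The equation is x³ - 2y³ = -17. For fixed y, x³ = 2·y³ − 17, so a solution requires the RHS to be a perfect cube.
Strategy: iterate y from -35 to 35, compute RHS = 2·y³ − 17, and check whether it is a (positive or negative) perfect cube.
Check small values of y:
  y = 0: RHS = -17 is not a perfect cube.
  y = 1: RHS = -15 is not a perfect cube.
  y = -1: RHS = -19 is not a perfect cube.
  y = 2: RHS = -1 = (-1)³ ⇒ x = -1 works.
  y = -2: RHS = -33 is not a perfect cube.
  y = 3: RHS = 37 is not a perfect cube.
  y = -3: RHS = -71 is not a perfect cube.
Continuing the search up to |y| = 35 finds no further solutions beyond those listed.
Collected solutions: (-1, 2).

Solutions (with |y| ≤ 35): (-1, 2).


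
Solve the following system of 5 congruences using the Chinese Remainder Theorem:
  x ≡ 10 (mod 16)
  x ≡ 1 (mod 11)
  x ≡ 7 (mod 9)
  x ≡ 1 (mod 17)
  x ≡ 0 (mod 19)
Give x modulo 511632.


Product of moduli M = 16 · 11 · 9 · 17 · 19 = 511632.
Merge one congruence at a time:
  Start: x ≡ 10 (mod 16).
  Combine with x ≡ 1 (mod 11); new modulus lcm = 176.
    Write x = 10 + 16·t and substitute into x ≡ 1 (mod 11): 16·t ≡ 1 − 10 = -9 (mod 11).
    Reduce coefficients mod 11: 5·t ≡ 2 (mod 11).
    The inverse of 5 mod 11 is 9 (since 5·9 = 45 = 4·11 + 1), so t ≡ 9·2 = 18 ≡ 7 (mod 11).
    Then x = 10 + 16·7 = 122, valid modulo lcm(16, 11) = 176: x ≡ 122 (mod 176).
  Combine with x ≡ 7 (mod 9); new modulus lcm = 1584.
    Write x = 122 + 176·t and substitute into x ≡ 7 (mod 9): 176·t ≡ 7 − 122 = -115 (mod 9).
    Reduce coefficients mod 9: 5·t ≡ 2 (mod 9).
    The inverse of 5 mod 9 is 2 (since 5·2 = 10 = 1·9 + 1), so t ≡ 2·2 = 4 ≡ 4 (mod 9).
    Then x = 122 + 176·4 = 826, valid modulo lcm(176, 9) = 1584: x ≡ 826 (mod 1584).
  Combine with x ≡ 1 (mod 17); new modulus lcm = 26928.
    Write x = 826 + 1584·t and substitute into x ≡ 1 (mod 17): 1584·t ≡ 1 − 826 = -825 (mod 17).
    Reduce coefficients mod 17: 3·t ≡ 8 (mod 17).
    The inverse of 3 mod 17 is 6 (since 3·6 = 18 = 1·17 + 1), so t ≡ 6·8 = 48 ≡ 14 (mod 17).
    Then x = 826 + 1584·14 = 23002, valid modulo lcm(1584, 17) = 26928: x ≡ 23002 (mod 26928).
  Combine with x ≡ 0 (mod 19); new modulus lcm = 511632.
    Write x = 23002 + 26928·t and substitute into x ≡ 0 (mod 19): 26928·t ≡ 0 − 23002 = -23002 (mod 19).
    Reduce coefficients mod 19: 5·t ≡ 7 (mod 19).
    The inverse of 5 mod 19 is 4 (since 5·4 = 20 = 1·19 + 1), so t ≡ 4·7 = 28 ≡ 9 (mod 19).
    Then x = 23002 + 26928·9 = 265354, valid modulo lcm(26928, 19) = 511632: x ≡ 265354 (mod 511632).
Verify against each original: 265354 mod 16 = 10, 265354 mod 11 = 1, 265354 mod 9 = 7, 265354 mod 17 = 1, 265354 mod 19 = 0.

x ≡ 265354 (mod 511632).
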